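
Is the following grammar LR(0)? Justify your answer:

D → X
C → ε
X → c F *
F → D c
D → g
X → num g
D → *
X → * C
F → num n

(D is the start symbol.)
A grammar is LR(0) if no state in the canonical LR(0) collection has:
  - both a shift item (dot before a terminal) and a complete item (shift-reduce conflict), or
  - two or more complete items (reduce-reduce conflict; the accept item [D' → D .] counts as a complete item here).

Augment with D' → D and build the canonical LR(0) collection (I0 = CLOSURE({[D' → . D]}), then GOTO on every symbol after a dot until no new states appear). It has 15 states:
  I0: { [D → . *], [D → . X], [D → . g], [D' → . D], [X → . * C], [X → . c F *], [X → . num g] }  — shift
  I1: { [C → .], [D → * .], [X → * . C] }  — 2 reduces
  I2: { [D' → D .] }  — accept
  I3: { [D → X .] }  — reduce
  I4: { [D → . *], [D → . X], [D → . g], [F → . D c], [F → . num n], [X → . * C], [X → . c F *], [X → . num g], [X → c . F *] }  — shift
  I5: { [D → g .] }  — reduce
  I6: { [X → num . g] }  — shift
  I7: { [X → num g .] }  — reduce
  I8: { [F → D . c] }  — shift
  I9: { [X → c F . *] }  — shift
  I10: { [F → num . n], [X → num . g] }  — shift
  I11: { [F → num n .] }  — reduce
  I12: { [X → c F * .] }  — reduce
  I13: { [F → D c .] }  — reduce
  I14: { [X → * C .] }  — reduce

Conflict in state I1:
  Reduce-reduce conflict: [C → .] and [D → * .]
So the grammar is NOT LR(0).

Answer: No. Reduce-reduce conflict: [C → .] and [D → * .]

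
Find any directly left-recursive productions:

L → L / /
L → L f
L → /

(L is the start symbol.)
L → L / /: LEFT RECURSIVE (starts with L)
L → L f: LEFT RECURSIVE (starts with L)
L → /: starts with '/'

The grammar has direct left recursion on: L.

Answer: Yes, L is left-recursive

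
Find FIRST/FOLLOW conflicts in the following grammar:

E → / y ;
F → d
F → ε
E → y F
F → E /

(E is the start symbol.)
Nullable non-terminals: F.
FIRST sets used below: FIRST(E) = { '/', 'y' }

F: nullable alternative(s) F → ε; FOLLOW(F) = { $, '/' }
  F → d: FIRST \ {ε} = { 'd' } — disjoint from FOLLOW(F)
  F → ε: FIRST \ {ε} = { } — this is the only nullable alternative, skip
  F → E /: FIRST \ {ε} = { '/', 'y' } — overlaps FOLLOW(F) on { '/' }: CONFLICT

E has no nullable alternative, so no FIRST/FOLLOW check is needed there.

So the grammar has 1 FIRST/FOLLOW conflict (marked CONFLICT above).

Answer: Yes. F → E '/' with FOLLOW(F) on { '/' }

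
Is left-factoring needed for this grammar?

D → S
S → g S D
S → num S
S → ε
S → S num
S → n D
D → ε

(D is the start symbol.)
Left-factoring is needed when two productions for the same non-terminal
share a common prefix on the right-hand side.

Productions for D:
  D → S
  D → ε
Productions for S:
  S → g S D
  S → num S
  S → ε
  S → S num
  S → n D

No common prefixes found.

Answer: No, left-factoring is not needed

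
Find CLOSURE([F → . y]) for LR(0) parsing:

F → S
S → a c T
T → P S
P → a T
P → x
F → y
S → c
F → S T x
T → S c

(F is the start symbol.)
Start with: [F → . y]
The dot precedes the terminal y, so nothing is added.

CLOSURE = { [F → . y] }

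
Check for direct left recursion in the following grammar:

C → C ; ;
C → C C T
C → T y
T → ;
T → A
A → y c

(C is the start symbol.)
Direct left recursion occurs when N → N α for some non-terminal N (the right-hand side begins with the left-hand side itself).

C → C ; ;: LEFT RECURSIVE (starts with C)
C → C C T: LEFT RECURSIVE (starts with C)
C → T y: starts with T
T → ;: starts with ';'
T → A: starts with A
A → y c: starts with y

The grammar has direct left recursion on: C.

Answer: Yes, C is left-recursive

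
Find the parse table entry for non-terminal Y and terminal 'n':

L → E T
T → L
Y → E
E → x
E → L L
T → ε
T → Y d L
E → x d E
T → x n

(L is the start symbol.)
Empty (error entry)

To find M[Y, 'n'], we find productions for Y where 'n' is in the predict set (PREDICT(N → α) = (FIRST(α) \ {ε}) ∪ (FOLLOW(N) if α ⇒* ε)).

Relevant sets:
  FIRST(E) = { 'x' }

Y → E: PREDICT = { 'x' }

M[Y, 'n'] is empty (no production applies)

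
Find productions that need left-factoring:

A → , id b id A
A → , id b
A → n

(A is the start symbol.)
Yes, A has productions with common prefix ', id b'

Left-factoring is needed when two productions for the same non-terminal
share a common prefix on the right-hand side.

Productions for A:
  A → , id b id A
  A → , id b
  A → n

Found common prefix ', id b' in productions for A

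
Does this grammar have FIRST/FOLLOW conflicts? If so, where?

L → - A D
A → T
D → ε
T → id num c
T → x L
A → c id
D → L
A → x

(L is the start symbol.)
A FIRST/FOLLOW conflict occurs when a non-terminal N has a nullable alternative N → β (β ⇒* ε) and another alternative N → α with FIRST(α) ∩ FOLLOW(N) ≠ ∅: on such a lookahead the parser cannot decide between expanding α and letting N vanish via β.

Nullable non-terminals: D.
FIRST sets used below: FIRST(L) = { '-' }

D: nullable alternative(s) D → ε; FOLLOW(D) = { $, '-' }
  D → ε: FIRST \ {ε} = { } — this is the only nullable alternative, skip
  D → L: FIRST \ {ε} = { '-' } — overlaps FOLLOW(D) on { '-' }: CONFLICT

A, L, T have no nullable alternative, so no FIRST/FOLLOW check is needed there.

So the grammar has 1 FIRST/FOLLOW conflict (marked CONFLICT above).

Answer: Yes. D → L with FOLLOW(D) on { '-' }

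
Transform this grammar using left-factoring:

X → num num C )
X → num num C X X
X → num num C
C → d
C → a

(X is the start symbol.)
Left-factoring transforms A → αβ₁ | αβ₂ into A → αA' and A' → β₁ | β₂
(α is the longest common prefix among the alternatives). Repeat until
no nonterminal has two alternatives with a common prefix.

Round 1: X has alternatives sharing prefix 'num num C'. Introduce X': X → num num C X'
  Add: X' → )
  Add: X' → X X
  Add: X' → ε

No remaining common prefixes — done.

Resulting grammar:
X → num num C X'
X' → )
X' → X X
X' → ε
C → d
C → a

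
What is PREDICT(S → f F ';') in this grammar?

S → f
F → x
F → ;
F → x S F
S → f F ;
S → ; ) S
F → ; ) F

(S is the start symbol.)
PREDICT(S → f F ';') = (FIRST(RHS) \ {ε}) ∪ (FOLLOW(S) if ε ∈ FIRST(RHS), i.e. RHS ⇒* ε)
FIRST(f F ';') = { 'f' }
ε ∉ FIRST(f F ';'), so FOLLOW(S) is not added.
PREDICT(S → f F ';') = { 'f' }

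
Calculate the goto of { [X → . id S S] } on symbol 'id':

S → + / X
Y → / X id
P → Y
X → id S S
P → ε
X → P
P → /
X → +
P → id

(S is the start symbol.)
{ [S → . + / X], [X → id . S S] }

GOTO(I, 'id') = CLOSURE({ [A → αX.β] : [A → α.Xβ] ∈ I, X = 'id' })

Items with dot before 'id', with the dot advanced:
  [X → . id S S] → [X → id . S S]
Closure of the advanced items:
  [X → id . S S] has the dot before S: add [S → . + / X]

GOTO = { [S → . + / X], [X → id . S S] }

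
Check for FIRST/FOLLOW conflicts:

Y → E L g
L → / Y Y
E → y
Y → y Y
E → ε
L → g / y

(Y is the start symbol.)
A FIRST/FOLLOW conflict occurs when a non-terminal N has a nullable alternative N → β (β ⇒* ε) and another alternative N → α with FIRST(α) ∩ FOLLOW(N) ≠ ∅: on such a lookahead the parser cannot decide between expanding α and letting N vanish via β.

Nullable non-terminals: E.

E: nullable alternative(s) E → ε; FOLLOW(E) = { '/', 'g' }
  E → y: FIRST \ {ε} = { 'y' } — disjoint from FOLLOW(E)
  E → ε: FIRST \ {ε} = { } — this is the only nullable alternative, skip

L, Y have no nullable alternative, so no FIRST/FOLLOW check is needed there.

No FIRST/FOLLOW conflicts found.

Answer: No FIRST/FOLLOW conflicts.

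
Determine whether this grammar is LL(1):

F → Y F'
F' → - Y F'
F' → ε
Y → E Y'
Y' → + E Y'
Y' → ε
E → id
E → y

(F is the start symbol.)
Relevant sets:
  FOLLOW(F') = { $ }
  FOLLOW(Y') = { $, '-' }

For F':
  PREDICT(F' → '-' Y F') = { '-' }
  PREDICT(F' → ε) = { $ }
For Y':
  PREDICT(Y' → '+' E Y') = { '+' }
  PREDICT(Y' → ε) = { $, '-' }
For E:
  PREDICT(E → id) = { 'id' }
  PREDICT(E → y) = { 'y' }
F, Y have a single production, so nothing to check there.

All predict sets are disjoint. The grammar IS LL(1).

Answer: Yes, the grammar is LL(1).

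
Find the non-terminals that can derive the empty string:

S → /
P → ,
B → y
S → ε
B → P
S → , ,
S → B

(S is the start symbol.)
{ 'S' }

A non-terminal is nullable if it can derive ε (the empty string): either it has an ε-production, or it has a production whose right-hand side consists entirely of nullable non-terminals.

ε-productions: S → ε
So S is immediately nullable.
No further non-terminal can be added: every production for the remaining non-terminals contains a terminal or a non-nullable non-terminal.
Nullable = { 'S' }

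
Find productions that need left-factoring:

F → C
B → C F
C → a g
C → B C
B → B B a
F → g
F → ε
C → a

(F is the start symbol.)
Yes, C has productions with common prefix 'a'

Left-factoring is needed when two productions for the same non-terminal
share a common prefix on the right-hand side.

Productions for F:
  F → C
  F → g
  F → ε
Productions for B:
  B → C F
  B → B B a
Productions for C:
  C → a g
  C → B C
  C → a

Found common prefix 'a' in productions for C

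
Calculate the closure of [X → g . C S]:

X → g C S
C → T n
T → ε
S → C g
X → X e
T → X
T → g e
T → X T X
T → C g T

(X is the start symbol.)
To compute CLOSURE, for each item [A → α.Bβ] where B is a non-terminal, add [B → .γ] for all productions B → γ; repeat for the newly added items until nothing changes.

Start with: [X → g . C S]
  [X → g . C S] has the dot before C: add [C → . T n]
  [C → . T n] has the dot before T: add [T → .], [T → . X], [T → . g e], [T → . X T X], [T → . C g T]
  [T → . X] has the dot before X: add [X → . g C S], [X → . X e]
No further items can be added.

CLOSURE = { [C → . T n], [T → . C g T], [T → . X T X], [T → . X], [T → . g e], [T → .], [X → . X e], [X → . g C S], [X → g . C S] }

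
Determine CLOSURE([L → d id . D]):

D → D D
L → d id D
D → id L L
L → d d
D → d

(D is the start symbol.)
Start with: [L → d id . D]
  [L → d id . D] has the dot before D: add [D → . D D], [D → . id L L], [D → . d]
No further items can be added.

CLOSURE = { [D → . D D], [D → . d], [D → . id L L], [L → d id . D] }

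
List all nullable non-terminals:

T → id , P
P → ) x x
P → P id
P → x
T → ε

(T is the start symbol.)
{ 'T' }

A non-terminal is nullable if it can derive ε (the empty string): either it has an ε-production, or it has a production whose right-hand side consists entirely of nullable non-terminals.

ε-productions: T → ε
So T is immediately nullable.
No further non-terminal can be added: every production for the remaining non-terminals contains a terminal or a non-nullable non-terminal.
Nullable = { 'T' }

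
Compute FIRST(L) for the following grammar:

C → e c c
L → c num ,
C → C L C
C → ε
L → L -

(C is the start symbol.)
{ 'c' }

To compute FIRST(L), examine every production with L on the left-hand side, reading each right-hand side left to right until a non-nullable symbol is reached.

From L → c num ,:
  - c is a terminal: add 'c' and stop
From L → L -:
  - L is the symbol being defined: contributes nothing new
    L is not nullable, so stop

Collecting: FIRST(L) = { 'c' }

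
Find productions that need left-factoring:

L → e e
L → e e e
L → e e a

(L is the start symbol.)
Left-factoring is needed when two productions for the same non-terminal
share a common prefix on the right-hand side.

Productions for L:
  L → e e
  L → e e e
  L → e e a

Found common prefix 'e e' in productions for L

Answer: Yes, L has productions with common prefix 'e e'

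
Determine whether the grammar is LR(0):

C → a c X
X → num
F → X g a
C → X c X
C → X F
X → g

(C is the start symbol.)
Augment with C' → C and build the canonical LR(0) collection (I0 = CLOSURE({[C' → . C]}), then GOTO on every symbol after a dot until no new states appear). It has 14 states:
  I0: { [C → . X F], [C → . X c X], [C → . a c X], [C' → . C], [X → . g], [X → . num] }  — shift
  I1: { [C' → C .] }  — accept
  I2: { [C → X . F], [C → X . c X], [F → . X g a], [X → . g], [X → . num] }  — shift
  I3: { [C → a . c X] }  — shift
  I4: { [X → g .] }  — reduce
  I5: { [X → num .] }  — reduce
  I6: { [C → a c . X], [X → . g], [X → . num] }  — shift
  I7: { [C → a c X .] }  — reduce
  I8: { [C → X F .] }  — reduce
  I9: { [F → X . g a] }  — shift
  I10: { [C → X c . X], [X → . g], [X → . num] }  — shift
  I11: { [C → X c X .] }  — reduce
  I12: { [F → X g . a] }  — shift
  I13: { [F → X g a .] }  — reduce

Every state is either a pure shift/goto state or contains exactly one complete item and nothing to shift — no conflicts. The grammar is LR(0).

Answer: Yes, the grammar is LR(0)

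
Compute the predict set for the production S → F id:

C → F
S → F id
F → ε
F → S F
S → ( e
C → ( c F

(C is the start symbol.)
PREDICT(S → F id) = (FIRST(RHS) \ {ε}) ∪ (FOLLOW(S) if ε ∈ FIRST(RHS), i.e. RHS ⇒* ε)
FIRST(F) = { '(', 'id', ε }
FIRST(F id) = { '(', 'id' }
ε ∉ FIRST(F id), so FOLLOW(S) is not added.
PREDICT(S → F id) = { '(', 'id' }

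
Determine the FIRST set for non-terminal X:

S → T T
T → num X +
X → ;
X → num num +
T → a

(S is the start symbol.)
To compute FIRST(X), examine every production with X on the left-hand side, reading each right-hand side left to right until a non-nullable symbol is reached.

From X → ;:
  - ';' is a terminal: add ';' and stop
From X → num num +:
  - num is a terminal: add 'num' and stop

Collecting: FIRST(X) = { ';', 'num' }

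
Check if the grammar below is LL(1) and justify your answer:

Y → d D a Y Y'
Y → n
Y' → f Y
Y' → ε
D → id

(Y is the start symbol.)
No. Predict set conflict for Y': { 'f' }

A grammar is LL(1) if for each non-terminal N with multiple productions, the predict sets of those productions are pairwise disjoint, where PREDICT(N → α) = (FIRST(α) \ {ε}) ∪ (FOLLOW(N) if α ⇒* ε).

Relevant sets:
  FOLLOW(Y') = { $, 'f' }

For Y:
  PREDICT(Y → d D a Y Y') = { 'd' }
  PREDICT(Y → n) = { 'n' }
For Y':
  PREDICT(Y' → f Y) = { 'f' }
  PREDICT(Y' → ε) = { $, 'f' }
D has a single production, so nothing to check there.

Conflict found: Predict set conflict for Y': { 'f' }
The grammar is NOT LL(1).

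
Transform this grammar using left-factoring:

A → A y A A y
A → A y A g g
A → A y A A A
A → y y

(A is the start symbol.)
Left-factoring transforms A → αβ₁ | αβ₂ into A → αA' and A' → β₁ | β₂
(α is the longest common prefix among the alternatives). Repeat until
no nonterminal has two alternatives with a common prefix.

Round 1: A has alternatives sharing prefix 'A y A'. Introduce A': A → A y A A'
  Add: A' → A y
  Add: A' → g g
  Add: A' → A A

Round 2: A' has alternatives sharing prefix 'A'. Introduce A'': A' → A A''
  Add: A'' → y
  Add: A'' → A

No remaining common prefixes — done.

Resulting grammar:
A → A y A A'
A' → A A''
A'' → y
A'' → A
A' → g g
A → y y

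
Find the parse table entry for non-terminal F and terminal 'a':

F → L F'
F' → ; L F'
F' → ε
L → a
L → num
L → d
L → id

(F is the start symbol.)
To find M[F, 'a'], we find productions for F where 'a' is in the predict set (PREDICT(N → α) = (FIRST(α) \ {ε}) ∪ (FOLLOW(N) if α ⇒* ε)).

Relevant sets:
  FIRST(L) = { 'a', 'd', 'id', 'num' }

F → L F': PREDICT = { 'a', 'd', 'id', 'num' }
  'a' is in predict set, so this production goes in M[F, 'a']

M[F, 'a'] = F → L F'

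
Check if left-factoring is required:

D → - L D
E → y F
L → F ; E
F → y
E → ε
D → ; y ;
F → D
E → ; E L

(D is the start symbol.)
Left-factoring is needed when two productions for the same non-terminal
share a common prefix on the right-hand side.

Productions for D:
  D → - L D
  D → ; y ;
Productions for E:
  E → y F
  E → ε
  E → ; E L
Productions for F:
  F → y
  F → D

No common prefixes found.

Answer: No, left-factoring is not needed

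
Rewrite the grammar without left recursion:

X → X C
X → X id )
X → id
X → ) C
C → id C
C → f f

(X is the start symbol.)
X is directly left-recursive. The standard transformation for
  A → A α₁ | ... | A α_m | β₁ | ... | β_n
is
  A  → β₁ A' | ... | β_n A'
  A' → α₁ A' | ... | α_m A' | ε

X → id becomes X → id X'
X → ) C becomes X → ) C X'
X → X C becomes X' → C X'
X → X id ) becomes X' → id ) X'
Add X' → ε

Productions for other non-terminals are unchanged:
  C → id C
  C → f f

Resulting grammar:
X → id X'
X → ) C X'
X' → C X'
X' → id ) X'
X' → ε
C → id C
C → f f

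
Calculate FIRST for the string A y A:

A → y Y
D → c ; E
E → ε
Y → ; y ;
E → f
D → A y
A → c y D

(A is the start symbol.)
{ 'c', 'y' }

FIRST sets of the non-terminals involved (from the grammar, by fixed-point iteration):
  FIRST(A) = { 'c', 'y' }

To compute FIRST(A y A), process the symbols left to right:
Symbol A is a non-terminal. Add FIRST(A) \ {ε} = { 'c', 'y' }
A is not nullable (ε ∉ FIRST(A)), so stop here.
FIRST(A y A) = { 'c', 'y' }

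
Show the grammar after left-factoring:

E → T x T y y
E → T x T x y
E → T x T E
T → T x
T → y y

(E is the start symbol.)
E → T x T E'
E' → y y
E' → x y
E' → E
T → T x
T → y y

Left-factoring transforms A → αβ₁ | αβ₂ into A → αA' and A' → β₁ | β₂
(α is the longest common prefix among the alternatives). Repeat until
no nonterminal has two alternatives with a common prefix.

Round 1: E has alternatives sharing prefix 'T x T'. Introduce E': E → T x T E'
  Add: E' → y y
  Add: E' → x y
  Add: E' → E

No remaining common prefixes — done.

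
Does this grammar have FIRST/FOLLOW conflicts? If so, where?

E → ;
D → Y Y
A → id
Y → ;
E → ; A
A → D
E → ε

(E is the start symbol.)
A FIRST/FOLLOW conflict occurs when a non-terminal N has a nullable alternative N → β (β ⇒* ε) and another alternative N → α with FIRST(α) ∩ FOLLOW(N) ≠ ∅: on such a lookahead the parser cannot decide between expanding α and letting N vanish via β.

Nullable non-terminals: E.

E: nullable alternative(s) E → ε; FOLLOW(E) = { $ }
  E → ;: FIRST \ {ε} = { ';' } — disjoint from FOLLOW(E)
  E → ; A: FIRST \ {ε} = { ';' } — disjoint from FOLLOW(E)
  E → ε: FIRST \ {ε} = { } — this is the only nullable alternative, skip

A, D, Y have no nullable alternative, so no FIRST/FOLLOW check is needed there.

No FIRST/FOLLOW conflicts found.

Answer: No FIRST/FOLLOW conflicts.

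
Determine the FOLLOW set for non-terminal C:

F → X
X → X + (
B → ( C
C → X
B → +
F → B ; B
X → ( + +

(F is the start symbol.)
In B → ( C: C is at the end, add FOLLOW(B)

The FOLLOW sets referred to above (computed the same way, to a fixed point):
  FOLLOW(B) = { $, ';' }

Taking the union: FOLLOW(C) = { $, ';' }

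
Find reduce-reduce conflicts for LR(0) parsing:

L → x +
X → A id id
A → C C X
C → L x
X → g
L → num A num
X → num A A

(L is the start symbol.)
No reduce-reduce conflicts

A reduce-reduce conflict occurs when an LR(0) state has two complete items [A → α .] and [B → β .] — both call for a reduction, and with no lookahead the parser cannot choose between them.

Augment with L' → L and build the canonical LR(0) collection (I0 = CLOSURE({[L' → . L]}), then GOTO on every symbol after a dot until no new states appear). It has 20 states:
  I0: { [L → . num A num], [L → . x +], [L' → . L] }  — shift
  I1: { [L' → L .] }  — accept
  I2: { [A → . C C X], [C → . L x], [L → . num A num], [L → . x +], [L → num . A num] }  — shift
  I3: { [L → x . +] }  — shift
  I4: { [L → x + .] }  — reduce
  I5: { [L → num A . num] }  — shift
  I6: { [A → C . C X], [C → . L x], [L → . num A num], [L → . x +] }  — shift
  I7: { [C → L . x] }  — shift
  I8: { [C → L x .] }  — reduce
  I9: { [A → . C C X], [A → C C . X], [C → . L x], [L → . num A num], [L → . x +], [X → . A id id], [X → . g], [X → . num A A] }  — shift
  I10: { [X → A . id id] }  — shift
  I11: { [A → C C X .] }  — reduce
  I12: { [X → g .] }  — reduce
  I13: { [A → . C C X], [C → . L x], [L → . num A num], [L → . x +], [L → num . A num], [X → num . A A] }  — shift
  I14: { [A → . C C X], [C → . L x], [L → . num A num], [L → . x +], [L → num A . num], [X → num A . A] }  — shift
  I15: { [X → num A A .] }  — reduce
  I16: { [A → . C C X], [C → . L x], [L → . num A num], [L → . x +], [L → num . A num], [L → num A num .] }  — shift, reduce
  I17: { [X → A id . id] }  — shift
  I18: { [X → A id id .] }  — reduce
  I19: { [L → num A num .] }  — reduce

No state contains more than one complete item.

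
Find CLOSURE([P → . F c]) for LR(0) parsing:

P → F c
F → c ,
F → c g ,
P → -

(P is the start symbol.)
{ [F → . c ,], [F → . c g ,], [P → . F c] }

To compute CLOSURE, for each item [A → α.Bβ] where B is a non-terminal, add [B → .γ] for all productions B → γ; repeat for the newly added items until nothing changes.

Start with: [P → . F c]
  [P → . F c] has the dot before F: add [F → . c ,], [F → . c g ,]
No further items can be added.

CLOSURE = { [F → . c ,], [F → . c g ,], [P → . F c] }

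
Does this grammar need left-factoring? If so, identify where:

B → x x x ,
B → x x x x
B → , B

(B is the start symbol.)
Yes, B has productions with common prefix 'x x x'

Left-factoring is needed when two productions for the same non-terminal
share a common prefix on the right-hand side.

Productions for B:
  B → x x x ,
  B → x x x x
  B → , B

Found common prefix 'x x x' in productions for B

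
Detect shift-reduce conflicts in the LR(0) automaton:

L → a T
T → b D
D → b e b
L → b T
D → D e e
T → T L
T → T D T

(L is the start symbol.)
A shift-reduce conflict occurs when an LR(0) state has both:
  - a complete (reduce) item [A → α .] (dot at the end), and
  - a shift item [B → β . c γ] (dot before a terminal).

Augment with L' → L and build the canonical LR(0) collection (I0 = CLOSURE({[L' → . L]}), then GOTO on every symbol after a dot until no new states appear). It has 17 states:
  I0: { [L → . a T], [L → . b T], [L' → . L] }  — shift
  I1: { [L' → L .] }  — accept
  I2: { [L → a . T], [T → . T D T], [T → . T L], [T → . b D] }  — shift
  I3: { [L → b . T], [T → . T D T], [T → . T L], [T → . b D] }  — shift
  I4: { [D → . D e e], [D → . b e b], [L → . a T], [L → . b T], [L → b T .], [T → T . D T], [T → T . L] }  — shift, reduce
  I5: { [D → . D e e], [D → . b e b], [T → b . D] }  — shift
  I6: { [D → D . e e], [T → b D .] }  — shift, reduce
  I7: { [D → b . e b] }  — shift
  I8: { [D → b e . b] }  — shift
  I9: { [D → b e b .] }  — reduce
  I10: { [D → D e . e] }  — shift
  I11: { [D → D e e .] }  — reduce
  I12: { [D → D . e e], [T → . T D T], [T → . T L], [T → . b D], [T → T D . T] }  — shift
  I13: { [T → T L .] }  — reduce
  I14: { [D → b . e b], [L → b . T], [T → . T D T], [T → . T L], [T → . b D] }  — shift
  I15: { [D → . D e e], [D → . b e b], [L → . a T], [L → . b T], [T → T . D T], [T → T . L], [T → T D T .] }  — shift, reduce
  I16: { [D → . D e e], [D → . b e b], [L → . a T], [L → . b T], [L → a T .], [T → T . D T], [T → T . L] }  — shift, reduce

I4 contains reduce item [L → b T .] and shift items [D → . b e b], [L → . a T], [L → . b T] — shift-reduce conflict.
I6 contains reduce item [T → b D .] and shift item [D → D . e e] — shift-reduce conflict.
I15 contains reduce item [T → T D T .] and shift items [D → . b e b], [L → . a T], [L → . b T] — shift-reduce conflict.
I16 contains reduce item [L → a T .] and shift items [D → . b e b], [L → . a T], [L → . b T] — shift-reduce conflict.

Answer: Yes — I4: [L → b T .] vs [D → . b e b]; I6: [T → b D .] vs [D → D . e e]; I15: [T → T D T .] vs [D → . b e b]; I16: [L → a T .] vs [D → . b e b]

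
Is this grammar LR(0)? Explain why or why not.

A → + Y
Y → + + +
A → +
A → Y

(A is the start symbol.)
A grammar is LR(0) if no state in the canonical LR(0) collection has:
  - both a shift item (dot before a terminal) and a complete item (shift-reduce conflict), or
  - two or more complete items (reduce-reduce conflict; the accept item [A' → A .] counts as a complete item here).

Augment with A' → A and build the canonical LR(0) collection (I0 = CLOSURE({[A' → . A]}), then GOTO on every symbol after a dot until no new states appear). It has 8 states:
  I0: { [A → . + Y], [A → . +], [A → . Y], [A' → . A], [Y → . + + +] }  — shift
  I1: { [A → + . Y], [A → + .], [Y → + . + +], [Y → . + + +] }  — shift, reduce
  I2: { [A' → A .] }  — accept
  I3: { [A → Y .] }  — reduce
  I4: { [Y → + + . +], [Y → + . + +] }  — shift
  I5: { [A → + Y .] }  — reduce
  I6: { [Y → + + + .], [Y → + + . +] }  — shift, reduce
  I7: { [Y → + + + .] }  — reduce

Conflict in state I1:
  Shift-reduce conflict between [A → + .] and [Y → . + + +]
So the grammar is NOT LR(0).

Answer: No. Shift-reduce conflict between [A → + .] and [Y → . + + +]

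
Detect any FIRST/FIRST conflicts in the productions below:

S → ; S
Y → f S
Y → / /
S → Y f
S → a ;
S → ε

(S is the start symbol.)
No FIRST/FIRST conflicts.

A FIRST/FIRST conflict occurs when two productions N → α and N → β for the same non-terminal have FIRST(α) ∩ FIRST(β) ≠ ∅ (with ε ∈ FIRST of a nullable right-hand side, so two nullable alternatives also conflict).

FIRST sets of the non-terminals at (or reachable through a nullable prefix from) the front of some alternative:
  FIRST(Y) = { '/', 'f' }

Productions for S:
  S → ; S: FIRST = { ';' }
  S → Y f: FIRST = { '/', 'f' }
  S → a ;: FIRST = { 'a' }
  S → ε: FIRST = { ε }
Productions for Y:
  Y → f S: FIRST = { 'f' }
  Y → / /: FIRST = { '/' }

All alternatives of each non-terminal have pairwise disjoint FIRST sets.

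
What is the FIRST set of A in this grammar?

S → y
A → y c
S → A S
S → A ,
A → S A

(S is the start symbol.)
{ 'y' }

To compute FIRST(A), examine every production with A on the left-hand side, reading each right-hand side left to right until a non-nullable symbol is reached.

FIRST sets of the other non-terminals involved (by the same procedure, iterated to a fixed point):
  FIRST(S) = { 'y' }

From A → y c:
  - y is a terminal: add 'y' and stop
From A → S A:
  - S is a non-terminal: add FIRST(S) \ {ε} = { 'y' }
    S is not nullable, so stop

Collecting: FIRST(A) = { 'y' }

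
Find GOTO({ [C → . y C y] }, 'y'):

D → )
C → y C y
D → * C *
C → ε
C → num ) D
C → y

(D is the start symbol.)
GOTO(I, 'y') = CLOSURE({ [A → αX.β] : [A → α.Xβ] ∈ I, X = 'y' })

Items with dot before 'y', with the dot advanced:
  [C → . y C y] → [C → y . C y]
Closure of the advanced items:
  [C → y . C y] has the dot before C: add [C → . y C y], [C → .], [C → . num ) D], [C → . y]

GOTO = { [C → . num ) D], [C → . y C y], [C → . y], [C → .], [C → y . C y] }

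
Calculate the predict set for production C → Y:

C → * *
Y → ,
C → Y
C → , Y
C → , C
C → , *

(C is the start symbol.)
PREDICT(C → Y) = (FIRST(RHS) \ {ε}) ∪ (FOLLOW(C) if ε ∈ FIRST(RHS), i.e. RHS ⇒* ε)
FIRST(Y) = { ',' }
FIRST(Y) = { ',' }
ε ∉ FIRST(Y), so FOLLOW(C) is not added.
PREDICT(C → Y) = { ',' }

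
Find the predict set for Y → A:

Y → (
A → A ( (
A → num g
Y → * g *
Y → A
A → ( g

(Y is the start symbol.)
PREDICT(Y → A) = (FIRST(RHS) \ {ε}) ∪ (FOLLOW(Y) if ε ∈ FIRST(RHS), i.e. RHS ⇒* ε)
FIRST(A) = { '(', 'num' }
FIRST(A) = { '(', 'num' }
ε ∉ FIRST(A), so FOLLOW(Y) is not added.
PREDICT(Y → A) = { '(', 'num' }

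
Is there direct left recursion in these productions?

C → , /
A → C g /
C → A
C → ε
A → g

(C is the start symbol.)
C → , /: starts with ','
A → C g /: starts with C
C → A: starts with A
C → ε: starts with ε
A → g: starts with g

No direct left recursion found.

Answer: No direct left recursion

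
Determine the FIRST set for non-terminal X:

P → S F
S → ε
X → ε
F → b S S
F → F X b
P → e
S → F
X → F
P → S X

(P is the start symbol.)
FIRST sets of the other non-terminals involved (by the same procedure, iterated to a fixed point):
  FIRST(F) = { 'b' }

From X → ε:
  - ε-production, so ε ∈ FIRST(X)
From X → F:
  - F is a non-terminal: add FIRST(F) \ {ε} = { 'b' }
    F is not nullable, so stop

Collecting: FIRST(X) = { 'b', ε }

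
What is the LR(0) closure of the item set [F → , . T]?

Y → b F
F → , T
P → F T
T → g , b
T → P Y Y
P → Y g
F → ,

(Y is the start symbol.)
To compute CLOSURE, for each item [A → α.Bβ] where B is a non-terminal, add [B → .γ] for all productions B → γ; repeat for the newly added items until nothing changes.

Start with: [F → , . T]
  [F → , . T] has the dot before T: add [T → . g , b], [T → . P Y Y]
  [T → . P Y Y] has the dot before P: add [P → . F T], [P → . Y g]
  [P → . F T] has the dot before F: add [F → . , T], [F → . ,]
  [P → . Y g] has the dot before Y: add [Y → . b F]
No further items can be added.

CLOSURE = { [F → , . T], [F → . , T], [F → . ,], [P → . F T], [P → . Y g], [T → . P Y Y], [T → . g , b], [Y → . b F] }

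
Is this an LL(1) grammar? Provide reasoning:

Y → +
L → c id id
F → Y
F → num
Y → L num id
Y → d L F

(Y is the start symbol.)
Yes, the grammar is LL(1).

A grammar is LL(1) if for each non-terminal N with multiple productions, the predict sets of those productions are pairwise disjoint, where PREDICT(N → α) = (FIRST(α) \ {ε}) ∪ (FOLLOW(N) if α ⇒* ε).

Relevant sets:
  FIRST(L) = { 'c' }
  FIRST(Y) = { '+', 'c', 'd' }

For Y:
  PREDICT(Y → '+') = { '+' }
  PREDICT(Y → L num id) = { 'c' }
  PREDICT(Y → d L F) = { 'd' }
For F:
  PREDICT(F → Y) = { '+', 'c', 'd' }
  PREDICT(F → num) = { 'num' }
L has a single production, so nothing to check there.

All predict sets are disjoint. The grammar IS LL(1).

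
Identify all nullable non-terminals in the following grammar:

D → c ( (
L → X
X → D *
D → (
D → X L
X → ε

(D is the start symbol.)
{ 'D', 'L', 'X' }

A non-terminal is nullable if it can derive ε (the empty string): either it has an ε-production, or it has a production whose right-hand side consists entirely of nullable non-terminals.

ε-productions: X → ε
So X is immediately nullable.
L → X: every symbol on the right is nullable, so L is nullable too.
D → X L: every symbol on the right is nullable, so D is nullable too.
Every non-terminal is now nullable.
Nullable = { 'D', 'L', 'X' }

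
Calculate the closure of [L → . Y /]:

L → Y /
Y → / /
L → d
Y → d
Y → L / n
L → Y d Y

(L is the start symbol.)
{ [L → . Y /], [L → . Y d Y], [L → . d], [Y → . / /], [Y → . L / n], [Y → . d] }

To compute CLOSURE, for each item [A → α.Bβ] where B is a non-terminal, add [B → .γ] for all productions B → γ; repeat for the newly added items until nothing changes.

Start with: [L → . Y /]
  [L → . Y /] has the dot before Y: add [Y → . / /], [Y → . d], [Y → . L / n]
  [Y → . L / n] has the dot before L: add [L → . d], [L → . Y d Y]
No further items can be added.

CLOSURE = { [L → . Y /], [L → . Y d Y], [L → . d], [Y → . / /], [Y → . L / n], [Y → . d] }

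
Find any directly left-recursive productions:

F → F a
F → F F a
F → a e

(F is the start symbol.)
Direct left recursion occurs when N → N α for some non-terminal N (the right-hand side begins with the left-hand side itself).

F → F a: LEFT RECURSIVE (starts with F)
F → F F a: LEFT RECURSIVE (starts with F)
F → a e: starts with a

The grammar has direct left recursion on: F.

Answer: Yes, F is left-recursive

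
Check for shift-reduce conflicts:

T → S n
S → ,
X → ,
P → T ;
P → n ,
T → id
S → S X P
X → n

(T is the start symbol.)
Augment with T' → T and build the canonical LR(0) collection (I0 = CLOSURE({[T' → . T]}), then GOTO on every symbol after a dot until no new states appear). It has 13 states:
  I0: { [S → . ,], [S → . S X P], [T → . S n], [T → . id], [T' → . T] }  — shift
  I1: { [S → , .] }  — reduce
  I2: { [S → S . X P], [T → S . n], [X → . ,], [X → . n] }  — shift
  I3: { [T' → T .] }  — accept
  I4: { [T → id .] }  — reduce
  I5: { [X → , .] }  — reduce
  I6: { [P → . T ;], [P → . n ,], [S → . ,], [S → . S X P], [S → S X . P], [T → . S n], [T → . id] }  — shift
  I7: { [T → S n .], [X → n .] }  — 2 reduces
  I8: { [S → S X P .] }  — reduce
  I9: { [P → T . ;] }  — shift
  I10: { [P → n . ,] }  — shift
  I11: { [P → n , .] }  — reduce
  I12: { [P → T ; .] }  — reduce

No state contains both a complete item and a shift item.

Answer: No shift-reduce conflicts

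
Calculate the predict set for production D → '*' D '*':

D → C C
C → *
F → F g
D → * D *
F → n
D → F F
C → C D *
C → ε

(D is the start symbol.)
PREDICT(D → '*' D '*') = (FIRST(RHS) \ {ε}) ∪ (FOLLOW(D) if ε ∈ FIRST(RHS), i.e. RHS ⇒* ε)
FIRST('*' D '*') = { '*' }
ε ∉ FIRST('*' D '*'), so FOLLOW(D) is not added.
PREDICT(D → '*' D '*') = { '*' }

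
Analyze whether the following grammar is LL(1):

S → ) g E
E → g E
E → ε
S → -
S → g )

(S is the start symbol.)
Relevant sets:
  FOLLOW(E) = { $ }

For S:
  PREDICT(S → ')' g E) = { ')' }
  PREDICT(S → '-') = { '-' }
  PREDICT(S → g ')') = { 'g' }
For E:
  PREDICT(E → g E) = { 'g' }
  PREDICT(E → ε) = { $ }

All predict sets are disjoint. The grammar IS LL(1).

Answer: Yes, the grammar is LL(1).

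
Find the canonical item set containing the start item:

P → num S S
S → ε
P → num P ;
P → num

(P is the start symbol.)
First, augment the grammar with P' → P
I₀ = CLOSURE({ [P' → . P] }):
  [P' → . P] has the dot before P: add [P → . num S S], [P → . num P ;], [P → . num]
No further items can be added.

I₀ = { [P → . num P ;], [P → . num S S], [P → . num], [P' → . P] }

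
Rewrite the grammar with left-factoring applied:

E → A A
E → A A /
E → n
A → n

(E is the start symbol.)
Left-factoring transforms A → αβ₁ | αβ₂ into A → αA' and A' → β₁ | β₂
(α is the longest common prefix among the alternatives). Repeat until
no nonterminal has two alternatives with a common prefix.

Round 1: E has alternatives sharing prefix 'A A'. Introduce E': E → A A E'
  Add: E' → ε
  Add: E' → /

No remaining common prefixes — done.

Resulting grammar:
E → A A E'
E' → ε
E' → /
E → n
A → n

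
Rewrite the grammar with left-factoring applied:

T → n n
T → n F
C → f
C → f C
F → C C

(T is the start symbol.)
T → n T'
T' → n
T' → F
C → f C'
C' → ε
C' → C
F → C C

Left-factoring transforms A → αβ₁ | αβ₂ into A → αA' and A' → β₁ | β₂
(α is the longest common prefix among the alternatives). Repeat until
no nonterminal has two alternatives with a common prefix.

Round 1: T has alternatives sharing prefix 'n'. Introduce T': T → n T'
  Add: T' → n
  Add: T' → F

Round 2: C has alternatives sharing prefix 'f'. Introduce C': C → f C'
  Add: C' → ε
  Add: C' → C

No remaining common prefixes — done.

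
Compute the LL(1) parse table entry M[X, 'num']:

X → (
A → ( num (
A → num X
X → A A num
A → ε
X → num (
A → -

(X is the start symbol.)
To find M[X, 'num'], we find productions for X where 'num' is in the predict set (PREDICT(N → α) = (FIRST(α) \ {ε}) ∪ (FOLLOW(N) if α ⇒* ε)).

Relevant sets:
  FIRST(A) = { '(', '-', 'num', ε }

X → (: PREDICT = { '(' }
X → A A num: PREDICT = { '(', '-', 'num' }
  'num' is in predict set, so this production goes in M[X, 'num']
X → num (: PREDICT = { 'num' }
  'num' is in predict set, so this production goes in M[X, 'num']

M[X, 'num'] = X → A A num, X → num (  (a multiply-defined cell — the grammar is not LL(1))

Answer: X → A A num, X → num (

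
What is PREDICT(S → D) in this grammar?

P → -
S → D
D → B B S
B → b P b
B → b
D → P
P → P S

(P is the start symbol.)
{ '-', 'b' }

PREDICT(S → D) = (FIRST(RHS) \ {ε}) ∪ (FOLLOW(S) if ε ∈ FIRST(RHS), i.e. RHS ⇒* ε)
FIRST(D) = { '-', 'b' }
FIRST(D) = { '-', 'b' }
ε ∉ FIRST(D), so FOLLOW(S) is not added.
PREDICT(S → D) = { '-', 'b' }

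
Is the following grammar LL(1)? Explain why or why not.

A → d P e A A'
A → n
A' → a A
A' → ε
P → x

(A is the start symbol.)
Relevant sets:
  FOLLOW(A') = { $, 'a' }

For A:
  PREDICT(A → d P e A A') = { 'd' }
  PREDICT(A → n) = { 'n' }
For A':
  PREDICT(A' → a A) = { 'a' }
  PREDICT(A' → ε) = { $, 'a' }
P has a single production, so nothing to check there.

Conflict found: Predict set conflict for A': { 'a' }
The grammar is NOT LL(1).

Answer: No. Predict set conflict for A': { 'a' }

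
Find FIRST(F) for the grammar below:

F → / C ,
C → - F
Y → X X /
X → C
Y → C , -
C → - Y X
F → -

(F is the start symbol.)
To compute FIRST(F), examine every production with F on the left-hand side, reading each right-hand side left to right until a non-nullable symbol is reached.

From F → / C ,:
  - '/' is a terminal: add '/' and stop
From F → -:
  - '-' is a terminal: add '-' and stop

Collecting: FIRST(F) = { '-', '/' }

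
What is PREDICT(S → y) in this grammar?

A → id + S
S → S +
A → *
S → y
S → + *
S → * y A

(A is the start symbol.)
{ 'y' }

PREDICT(S → y) = (FIRST(RHS) \ {ε}) ∪ (FOLLOW(S) if ε ∈ FIRST(RHS), i.e. RHS ⇒* ε)
FIRST(y) = { 'y' }
ε ∉ FIRST(y), so FOLLOW(S) is not added.
PREDICT(S → y) = { 'y' }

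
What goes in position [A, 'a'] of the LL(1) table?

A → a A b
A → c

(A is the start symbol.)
A → a A b

To find M[A, 'a'], we find productions for A where 'a' is in the predict set (PREDICT(N → α) = (FIRST(α) \ {ε}) ∪ (FOLLOW(N) if α ⇒* ε)).

A → a A b: PREDICT = { 'a' }
  'a' is in predict set, so this production goes in M[A, 'a']
A → c: PREDICT = { 'c' }

M[A, 'a'] = A → a A b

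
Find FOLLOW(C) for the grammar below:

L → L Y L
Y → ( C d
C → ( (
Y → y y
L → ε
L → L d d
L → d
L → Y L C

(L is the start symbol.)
{ $, '(', 'd', 'y' }

In Y → ( C d: C is followed by d, add FIRST(d) \ {ε} = { 'd' }
In L → Y L C: C is at the end, add FOLLOW(L)

The FOLLOW sets referred to above (computed the same way, to a fixed point):
  FOLLOW(L) = { $, '(', 'd', 'y' }

Taking the union: FOLLOW(C) = { $, '(', 'd', 'y' }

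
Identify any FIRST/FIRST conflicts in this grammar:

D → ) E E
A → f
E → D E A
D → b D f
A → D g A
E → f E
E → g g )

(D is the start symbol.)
FIRST sets of the non-terminals at (or reachable through a nullable prefix from) the front of some alternative:
  FIRST(D) = { ')', 'b' }

Productions for D:
  D → ) E E: FIRST = { ')' }
  D → b D f: FIRST = { 'b' }
Productions for A:
  A → f: FIRST = { 'f' }
  A → D g A: FIRST = { ')', 'b' }
Productions for E:
  E → D E A: FIRST = { ')', 'b' }
  E → f E: FIRST = { 'f' }
  E → g g ): FIRST = { 'g' }

All alternatives of each non-terminal have pairwise disjoint FIRST sets.

Answer: No FIRST/FIRST conflicts.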